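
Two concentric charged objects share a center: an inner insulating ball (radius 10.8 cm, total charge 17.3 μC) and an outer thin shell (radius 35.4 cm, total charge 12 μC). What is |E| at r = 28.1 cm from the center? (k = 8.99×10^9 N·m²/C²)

Use a concentric Gaussian sphere at r = 28.1 cm (between the bodies, 10.8 cm < r < 35.4 cm).
The shell at 35.4 cm lies outside the Gaussian surface, so Q_enc = 17.3 μC = 1.73×10^-5 C.
Applying ∮E·dA = Q_enc/ε₀ with Φ = E(4πr²):
E = k|Q_enc|/r² = (8.99×10^9)(1.73×10^-5)/(0.281)² = 1.97×10^6 N/C.

|E| = 1.97×10^6 N/C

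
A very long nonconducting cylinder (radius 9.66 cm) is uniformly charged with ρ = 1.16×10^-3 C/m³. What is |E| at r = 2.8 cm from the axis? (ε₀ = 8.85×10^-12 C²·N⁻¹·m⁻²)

Choose a coaxial cylinder of radius r = 2.8 cm (arbitrary length L) as the Gaussian surface (r < R).
Enclosed charge per unit length: λ_enc = ρ·πr² = (1.16×10^-3)π(0.028)² = 2.857e-6 C/m.
Applying ∮E·dA = Q_enc/ε₀ with the end caps contributing no flux:
E = |λ_enc|/(2πε₀r) = (2.857×10^-6)/(2π·8.85×10^-12·0.028) = 1.84×10^6 N/C.

|E| = 1.84×10^6 V/m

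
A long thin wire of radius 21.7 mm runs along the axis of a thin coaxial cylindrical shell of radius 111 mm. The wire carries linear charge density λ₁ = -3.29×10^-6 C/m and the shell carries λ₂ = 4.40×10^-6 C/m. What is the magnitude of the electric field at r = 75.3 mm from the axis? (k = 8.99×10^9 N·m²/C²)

E = 7.86e5 N/C

Choose a coaxial cylinder of radius r = 75.3 mm (arbitrary length L) as the Gaussian surface (between the conductors, 21.7 mm < r < 111 mm).
Only the inner wire is enclosed; the outer shell contributes nothing inside itself. λ_enc = λ₁ = -3.29×10^-6 C/m.
Since E is radial and uniform over the curved surface, Φ = E·2πrL = Q_enc/ε₀ = λ_enc L/ε₀.
E = 2k|λ_enc|/r = 2(8.99×10^9)(3.29×10^-6)/(0.0753) = 7.86×10^5 N/C.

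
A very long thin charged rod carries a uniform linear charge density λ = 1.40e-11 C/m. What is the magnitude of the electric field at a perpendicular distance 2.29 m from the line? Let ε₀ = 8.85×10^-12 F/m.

Take a coaxial cylindrical Gaussian surface of radius r = 2.29 m and length L.
Q_enc = λL, so λ_enc = 1.40×10^-11 C/m.
By Gauss's law (flux through the curved wall only), E·2πrL = λ_enc L/ε₀.
E = |λ_enc|/(2πε₀r) = (1.40×10^-11)/(2π·8.85×10^-12·2.29) = 0.11 N/C.

E ≈ 0.11 V/m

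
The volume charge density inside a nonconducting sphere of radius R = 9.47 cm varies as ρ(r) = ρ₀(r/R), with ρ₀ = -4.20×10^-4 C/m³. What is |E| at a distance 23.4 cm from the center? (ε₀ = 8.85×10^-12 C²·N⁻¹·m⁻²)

|E| ≈ 1.84×10^5 N/C

Symmetry ⇒ E = E(r) r̂. Gaussian sphere of radius r = 23.4 cm (r > R, all charge enclosed).
Q_enc = 4π ∫₀^R ρ₀(r'/R)^1 r'² dr' = 4πρ₀R³/4 = -1.121×10^-6 C.
Since E is radial and uniform over the Gaussian sphere, Φ = E·4πr² = Q_enc/ε₀.
E = |Q_enc|/(4πε₀r²) = (1.121×10^-6)/(4π·8.85×10^-12·(0.234)²) = 1.84×10^5 N/C.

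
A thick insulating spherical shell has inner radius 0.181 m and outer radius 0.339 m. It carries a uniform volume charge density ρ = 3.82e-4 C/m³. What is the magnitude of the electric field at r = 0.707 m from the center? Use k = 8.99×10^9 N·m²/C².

E ≈ 9.51e5 N/C

Take a concentric spherical Gaussian surface of radius r = 0.707 m (r > 0.339 m, enclosing the whole shell).
Q_enc = ρ·(4π/3)(b³ − a³) = (3.82×10^-4)·(4π/3)·((0.339)³ − (0.181)³) = 5.285×10^-5 C.
By Gauss's law, ∮E·dA = E·4πr² = Q_enc/ε₀.
E = k|Q_enc|/r² = (8.99×10^9)(5.285e-5)/(0.707)² = 9.51×10^5 N/C.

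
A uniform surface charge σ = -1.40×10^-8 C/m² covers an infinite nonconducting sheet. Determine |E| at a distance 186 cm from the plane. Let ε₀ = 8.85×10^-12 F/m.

By planar symmetry E is perpendicular to the sheet and uniform; use a Gaussian pillbox with flat faces of area A on each side of the sheet.
Flux Φ = 2EA and Q_enc = σA, so 2EA = σA/ε₀ ⇒ E = |σ|/(2ε₀), independent of distance.
E = |σ|/(2ε₀) = (1.40×10^-8)/(2·8.85×10^-12) = 791 N/C.

E = 791 V/m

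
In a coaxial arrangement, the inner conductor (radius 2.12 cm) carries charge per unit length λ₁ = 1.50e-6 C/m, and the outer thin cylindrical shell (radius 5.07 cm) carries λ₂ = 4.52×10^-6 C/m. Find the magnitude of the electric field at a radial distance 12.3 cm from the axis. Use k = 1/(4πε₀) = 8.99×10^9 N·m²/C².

By cylindrical symmetry E is radial; use a coaxial Gaussian cylinder of radius 12.3 cm and length L (r > 5.07 cm, enclosing both).
λ_enc = λ₁ + λ₂ = (1.50×10^-6) + (4.52×10^-6) = 6.02e-6 C/m.
Since E is radial and uniform over the curved surface, Φ = E·2πrL = Q_enc/ε₀ = λ_enc L/ε₀.
E = 2k|λ_enc|/r = 2(8.99×10^9)(6.02×10^-6)/(0.123) = 8.80×10^5 N/C.

8.80×10^5 N/C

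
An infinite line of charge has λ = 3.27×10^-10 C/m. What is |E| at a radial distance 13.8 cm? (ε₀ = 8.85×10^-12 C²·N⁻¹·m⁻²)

Take a coaxial cylindrical Gaussian surface of radius r = 13.8 cm and length L.
Q_enc = λL, so λ_enc = 3.27×10^-10 C/m.
By Gauss's law (flux through the curved wall only), E·2πrL = λ_enc L/ε₀.
E = |λ_enc|/(2πε₀r) = (3.27e-10)/(2π·8.85×10^-12·0.138) = 42.6 N/C.

42.6 V/m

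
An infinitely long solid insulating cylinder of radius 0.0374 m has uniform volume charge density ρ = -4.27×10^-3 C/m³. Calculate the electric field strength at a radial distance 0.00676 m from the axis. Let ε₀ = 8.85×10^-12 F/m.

E ≈ 1.63×10^6 N/C

Coaxial Gaussian cylinder, radius r = 0.00676 m, length L (r < R).
Charge inside radius r per length L is ρ·πr²·L, so λ_enc = ρπr² = -6.13×10^-7 C/m.
Gauss's law: E·2πrL = λ_enc L/ε₀.
E = |λ_enc|/(2πε₀r) = (6.13×10^-7)/(2π·8.85×10^-12·0.00676) = 1.63×10^6 N/C.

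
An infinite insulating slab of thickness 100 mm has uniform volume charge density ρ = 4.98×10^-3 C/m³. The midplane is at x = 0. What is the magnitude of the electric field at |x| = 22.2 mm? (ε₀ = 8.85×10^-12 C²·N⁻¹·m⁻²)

By symmetry E is perpendicular to the slab. A Gaussian pillbox from −22.2 mm to +22.2 mm (face area A) lies entirely within the slab.
Q_enc = ρ·(2x)·A and flux = 2EA, so 2EA = 2ρxA/ε₀ ⇒ E = |ρ|x/ε₀.
E = (4.98×10^-3)(0.0222)/(8.85×10^-12) = 1.25e7 N/C.

E = 1.25×10^7 N/C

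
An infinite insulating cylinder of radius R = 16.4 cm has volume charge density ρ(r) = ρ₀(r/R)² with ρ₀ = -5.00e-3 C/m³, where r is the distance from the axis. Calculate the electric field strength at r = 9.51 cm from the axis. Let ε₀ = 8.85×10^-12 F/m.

By cylindrical symmetry E is radial; use a coaxial Gaussian cylinder of radius 9.51 cm and length L (r < R).
λ_enc = ∫₀^r ρ(r')·2πr' dr' = (2πρ₀/R²)·r^4/4 = -2.388×10^-5 C/m.
By Gauss's law (flux through the curved wall only), E·2πrL = λ_enc L/ε₀.
E = |λ_enc|/(2πε₀r) = (2.388×10^-5)/(2π·8.85×10^-12·0.0951) = 4.52×10^6 N/C.

|E| = 4.52×10^6 N/C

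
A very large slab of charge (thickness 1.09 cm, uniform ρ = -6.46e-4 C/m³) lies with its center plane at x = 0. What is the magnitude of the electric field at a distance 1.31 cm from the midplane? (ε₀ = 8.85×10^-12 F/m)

The point |x| = 1.31 cm lies outside the slab (half-thickness 0.00545 m). A symmetric pillbox spanning the full slab encloses Q_enc = ρ·d·A.
Flux = 2EA ⇒ E = |ρ|d/(2ε₀), independent of distance outside.
E = (6.46e-4)(0.0109)/(2·8.85×10^-12) = 3.98×10^5 N/C.

E ≈ 3.98e5 N/C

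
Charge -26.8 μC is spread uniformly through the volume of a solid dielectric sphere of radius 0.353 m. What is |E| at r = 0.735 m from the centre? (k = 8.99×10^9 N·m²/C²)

|E| ≈ 4.46e5 N/C

By spherical symmetry E is radial; choose a Gaussian sphere of radius r = 0.735 m (r > R, so the entire charge is enclosed).
Q_enc = -26.8 μC = -2.68e-5 C.
Since E is radial and uniform over the Gaussian sphere, Φ = E·4πr² = Q_enc/ε₀.
E = k|Q_enc|/r² = (8.99×10^9)(2.68×10^-5)/(0.735)² = 4.46×10^5 N/C.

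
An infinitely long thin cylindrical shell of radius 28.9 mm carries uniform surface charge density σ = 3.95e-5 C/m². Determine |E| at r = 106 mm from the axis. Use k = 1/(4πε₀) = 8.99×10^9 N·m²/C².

Take a coaxial cylindrical Gaussian surface of radius r = 106 mm and length L (r > 28.9 mm).
The whole shell is enclosed: λ_enc = σ·2πR = (3.95e-5)·2π·(0.0289) = 7.173×10^-6 C/m.
Gauss's law: E·2πrL = λ_enc L/ε₀.
E = 2k|λ_enc|/r = 2(8.99×10^9)(7.173e-6)/(0.106) = 1.22×10^6 N/C.

E ≈ 1.22e6 V/m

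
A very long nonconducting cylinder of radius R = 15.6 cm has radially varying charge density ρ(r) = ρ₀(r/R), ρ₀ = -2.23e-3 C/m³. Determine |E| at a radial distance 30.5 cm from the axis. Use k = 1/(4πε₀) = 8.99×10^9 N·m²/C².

|E| = 6.70×10^6 N/C

By cylindrical symmetry E is radial; use a coaxial Gaussian cylinder of radius 30.5 cm and length L (r > R, full charge per length enclosed).
λ_enc = 2π ∫₀^R ρ₀(r'/R)^1 r' dr' = 2πρ₀R²/3 = -1.137×10^-4 C/m.
Gauss's law: E·2πrL = λ_enc L/ε₀.
E = 2k|λ_enc|/r = 2(8.99×10^9)(1.137×10^-4)/(0.305) = 6.70×10^6 N/C.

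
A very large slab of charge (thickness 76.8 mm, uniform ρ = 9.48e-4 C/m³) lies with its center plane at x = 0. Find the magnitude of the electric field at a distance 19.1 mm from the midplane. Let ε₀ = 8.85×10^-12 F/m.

By symmetry E is perpendicular to the slab. A Gaussian pillbox from −19.1 mm to +19.1 mm (face area A) lies entirely within the slab.
Q_enc = ρ·(2x)·A and flux = 2EA, so 2EA = 2ρxA/ε₀ ⇒ E = |ρ|x/ε₀.
E = (9.48×10^-4)(0.0191)/(8.85×10^-12) = 2.05×10^6 N/C.

|E| = 2.05×10^6 N/C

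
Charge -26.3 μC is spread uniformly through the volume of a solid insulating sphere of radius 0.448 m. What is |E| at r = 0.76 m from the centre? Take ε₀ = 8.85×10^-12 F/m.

|E| = 4.09×10^5 N/C

Symmetry ⇒ E = E(r) r̂. Gaussian sphere of radius r = 0.76 m (r > R, so the entire charge is enclosed).
Q_enc = -26.3 μC = -2.63×10^-5 C.
Since E is radial and uniform over the Gaussian sphere, Φ = E·4πr² = Q_enc/ε₀.
E = |Q_enc|/(4πε₀r²) = (2.63×10^-5)/(4π·8.85×10^-12·(0.76)²) = 4.09×10^5 N/C.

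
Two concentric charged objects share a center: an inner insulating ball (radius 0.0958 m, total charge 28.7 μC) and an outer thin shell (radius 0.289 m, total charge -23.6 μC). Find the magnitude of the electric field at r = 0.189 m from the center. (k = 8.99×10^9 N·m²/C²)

Use a concentric Gaussian sphere at r = 0.189 m (between the bodies, 0.0958 m < r < 0.289 m).
The shell at 0.289 m lies outside the Gaussian surface, so Q_enc = 28.7 μC = 2.87×10^-5 C.
Since E is radial and uniform over the Gaussian sphere, Φ = E·4πr² = Q_enc/ε₀.
E = k|Q_enc|/r² = (8.99×10^9)(2.87e-5)/(0.189)² = 7.22×10^6 N/C.

|E| ≈ 7.22e6 V/m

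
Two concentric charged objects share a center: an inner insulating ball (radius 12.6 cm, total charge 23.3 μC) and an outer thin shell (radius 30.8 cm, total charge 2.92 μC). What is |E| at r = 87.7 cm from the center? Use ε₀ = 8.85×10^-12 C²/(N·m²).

E ≈ 3.07×10^5 N/C

By spherical symmetry E is radial; choose a Gaussian sphere of radius r = 87.7 cm (r > 30.8 cm, enclosing both).
Q_enc = (23.3 μC) + (2.92 μC) = 2.622e-5 C.
Applying ∮E·dA = Q_enc/ε₀ with Φ = E(4πr²):
E = |Q_enc|/(4πε₀r²) = (2.622×10^-5)/(4π·8.85×10^-12·(0.877)²) = 3.07e5 N/C.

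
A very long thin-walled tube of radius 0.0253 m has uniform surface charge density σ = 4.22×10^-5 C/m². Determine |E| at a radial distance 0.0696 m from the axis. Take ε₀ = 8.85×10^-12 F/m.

By cylindrical symmetry E is radial; use a coaxial Gaussian cylinder of radius 0.0696 m and length L (r > 0.0253 m).
The whole shell is enclosed: λ_enc = σ·2πR = (4.22e-5)·2π·(0.0253) = 6.708×10^-6 C/m.
Applying ∮E·dA = Q_enc/ε₀ with the end caps contributing no flux:
E = |λ_enc|/(2πε₀r) = (6.708e-6)/(2π·8.85×10^-12·0.0696) = 1.73×10^6 N/C.

E ≈ 1.73×10^6 V/m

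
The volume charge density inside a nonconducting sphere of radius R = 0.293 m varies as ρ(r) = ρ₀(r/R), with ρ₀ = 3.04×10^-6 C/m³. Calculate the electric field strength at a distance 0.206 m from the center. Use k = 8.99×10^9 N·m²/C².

Symmetry ⇒ E = E(r) r̂. Gaussian sphere of radius r = 0.206 m (r < R).
Integrate the density: Q_enc = 4π ∫₀^r ρ₀(r'/R)^1 r'² dr' = 4πρ₀ r^4/(4·R) = 5.87e-8 C.
Applying ∮E·dA = Q_enc/ε₀ with Φ = E(4πr²):
E = k|Q_enc|/r² = (8.99×10^9)(5.87×10^-8)/(0.206)² = 1.24×10^4 N/C.

E = 1.24e4 V/m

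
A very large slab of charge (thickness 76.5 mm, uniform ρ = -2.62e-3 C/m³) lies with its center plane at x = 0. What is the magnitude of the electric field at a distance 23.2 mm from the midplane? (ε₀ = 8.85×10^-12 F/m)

By symmetry E is perpendicular to the slab. A Gaussian pillbox from −23.2 mm to +23.2 mm (face area A) lies entirely within the slab.
Q_enc = ρ·(2x)·A and flux = 2EA, so 2EA = 2ρxA/ε₀ ⇒ E = |ρ|x/ε₀.
E = (2.62×10^-3)(0.0232)/(8.85×10^-12) = 6.87e6 N/C.

|E| ≈ 6.87×10^6 V/m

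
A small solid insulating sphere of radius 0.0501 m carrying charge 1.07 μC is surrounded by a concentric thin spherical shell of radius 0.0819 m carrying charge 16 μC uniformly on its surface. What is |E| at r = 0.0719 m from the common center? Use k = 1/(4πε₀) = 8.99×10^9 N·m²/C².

Symmetry ⇒ E = E(r) r̂. Gaussian sphere of radius r = 0.0719 m (between the bodies, 0.0501 m < r < 0.0819 m).
Only the inner charge is enclosed; the outer shell contributes nothing inside itself. Q_enc = 1.07 μC = 1.07×10^-6 C.
Gauss's law: E·4πr² = Q_enc/ε₀.
E = k|Q_enc|/r² = (8.99×10^9)(1.07×10^-6)/(0.0719)² = 1.86e6 N/C.

|E| = 1.86×10^6 N/C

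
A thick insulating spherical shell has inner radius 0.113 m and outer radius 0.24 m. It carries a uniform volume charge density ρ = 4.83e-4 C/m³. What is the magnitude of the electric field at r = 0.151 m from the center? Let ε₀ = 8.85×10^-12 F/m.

|E| ≈ 1.60×10^6 N/C

Take a concentric spherical Gaussian surface of radius r = 0.151 m (within the shell material, 0.113 m < r < 0.24 m).
Enclosed charge is the volume from a to r: Q_enc = (4π/3)ρ(r³ − a³) = 4.046×10^-6 C.
Gauss's law: E·4πr² = Q_enc/ε₀.
E = |Q_enc|/(4πε₀r²) = (4.046×10^-6)/(4π·8.85×10^-12·(0.151)²) = 1.60×10^6 N/C.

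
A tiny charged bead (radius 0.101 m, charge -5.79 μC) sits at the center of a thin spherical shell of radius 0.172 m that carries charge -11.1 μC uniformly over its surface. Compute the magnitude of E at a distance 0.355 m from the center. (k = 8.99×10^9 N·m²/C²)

E = 1.20×10^6 N/C

Take a concentric spherical Gaussian surface of radius r = 0.355 m (r > 0.172 m, enclosing both).
Q_enc = (-5.79 μC) + (-11.1 μC) = -1.689×10^-5 C.
Since E is radial and uniform over the Gaussian sphere, Φ = E·4πr² = Q_enc/ε₀.
E = k|Q_enc|/r² = (8.99×10^9)(1.689×10^-5)/(0.355)² = 1.20×10^6 N/C.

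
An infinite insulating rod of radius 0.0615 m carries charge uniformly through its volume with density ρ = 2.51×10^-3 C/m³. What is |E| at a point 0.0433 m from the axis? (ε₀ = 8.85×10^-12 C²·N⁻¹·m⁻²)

Choose a coaxial cylinder of radius r = 0.0433 m (arbitrary length L) as the Gaussian surface (r < R).
Charge inside radius r per length L is ρ·πr²·L, so λ_enc = ρπr² = 1.478×10^-5 C/m.
Gauss's law: E·2πrL = λ_enc L/ε₀.
E = |λ_enc|/(2πε₀r) = (1.478e-5)/(2π·8.85×10^-12·0.0433) = 6.14×10^6 N/C.

6.14e6 V/m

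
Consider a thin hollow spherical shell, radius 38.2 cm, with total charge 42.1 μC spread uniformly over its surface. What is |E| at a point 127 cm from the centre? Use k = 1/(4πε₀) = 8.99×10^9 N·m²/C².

|E| = 2.35e5 N/C

Use a concentric Gaussian sphere at r = 127 cm (r > 38.2 cm).
The entire shell is enclosed: Q_enc = 4.21×10^-5 C.
Applying ∮E·dA = Q_enc/ε₀ with Φ = E(4πr²):
E = k|Q_enc|/r² = (8.99×10^9)(4.21e-5)/(1.27)² = 2.35×10^5 N/C.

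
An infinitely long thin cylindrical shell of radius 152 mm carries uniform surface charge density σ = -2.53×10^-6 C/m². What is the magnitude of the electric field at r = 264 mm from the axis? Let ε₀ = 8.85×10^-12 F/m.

Choose a coaxial cylinder of radius r = 264 mm (arbitrary length L) as the Gaussian surface (r > 152 mm).
The whole shell is enclosed: λ_enc = σ·2πR = (-2.53e-6)·2π·(0.152) = -2.416e-6 C/m.
By Gauss's law (flux through the curved wall only), E·2πrL = λ_enc L/ε₀.
E = |λ_enc|/(2πε₀r) = (2.416×10^-6)/(2π·8.85×10^-12·0.264) = 1.65e5 N/C.

|E| = 1.65e5 N/C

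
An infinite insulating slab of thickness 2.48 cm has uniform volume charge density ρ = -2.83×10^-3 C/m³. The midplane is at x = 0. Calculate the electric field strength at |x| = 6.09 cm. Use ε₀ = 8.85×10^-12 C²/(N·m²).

|E| ≈ 3.97×10^6 N/C

The point |x| = 6.09 cm lies outside the slab (half-thickness 0.0124 m). A symmetric pillbox spanning the full slab encloses Q_enc = ρ·d·A.
Flux = 2EA ⇒ E = |ρ|d/(2ε₀), independent of distance outside.
E = (2.83×10^-3)(0.0248)/(2·8.85×10^-12) = 3.97×10^6 N/C.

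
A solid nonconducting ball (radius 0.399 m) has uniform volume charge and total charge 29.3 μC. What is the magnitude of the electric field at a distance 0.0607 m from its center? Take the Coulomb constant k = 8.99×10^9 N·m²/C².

Symmetry ⇒ E = E(r) r̂. Gaussian sphere of radius r = 0.0607 m (r < R).
Only the charge within r is enclosed: Q_enc = Q·(r/R)³ = (29.3 μC)·(0.0607 m/0.399 m)³ = 1.032×10^-7 C.
Since E is radial and uniform over the Gaussian sphere, Φ = E·4πr² = Q_enc/ε₀.
E = k|Q_enc|/r² = (8.99×10^9)(1.032×10^-7)/(0.0607)² = 2.52×10^5 N/C.

|E| ≈ 2.52×10^5 N/C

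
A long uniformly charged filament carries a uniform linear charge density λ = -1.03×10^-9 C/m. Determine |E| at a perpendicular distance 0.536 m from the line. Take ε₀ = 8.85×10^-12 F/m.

Coaxial Gaussian cylinder, radius r = 0.536 m, length L.
Q_enc = λL, so λ_enc = -1.03×10^-9 C/m.
Gauss's law: E·2πrL = λ_enc L/ε₀.
E = |λ_enc|/(2πε₀r) = (1.03e-9)/(2π·8.85×10^-12·0.536) = 34.6 N/C.

|E| = 34.6 V/m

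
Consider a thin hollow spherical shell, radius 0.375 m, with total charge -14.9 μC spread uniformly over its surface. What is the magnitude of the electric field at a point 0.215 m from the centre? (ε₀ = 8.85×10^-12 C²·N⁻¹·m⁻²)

Symmetry ⇒ E = E(r) r̂. Gaussian sphere of radius r = 0.215 m (inside the shell, r < 0.375 m).
No charge lies within this surface, so Q_enc = 0 and Gauss's law gives E·4πr² = 0 ⇒ E = 0.

|E| = 0 V/m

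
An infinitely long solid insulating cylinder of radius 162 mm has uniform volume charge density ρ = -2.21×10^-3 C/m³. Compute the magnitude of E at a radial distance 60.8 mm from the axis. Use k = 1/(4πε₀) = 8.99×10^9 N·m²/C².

E = 7.59×10^6 N/C

Take a coaxial cylindrical Gaussian surface of radius r = 60.8 mm and length L (r < R).
Enclosed charge per unit length: λ_enc = ρ·πr² = (-2.21×10^-3)π(0.0608)² = -2.567×10^-5 C/m.
Since E is radial and uniform over the curved surface, Φ = E·2πrL = Q_enc/ε₀ = λ_enc L/ε₀.
E = 2k|λ_enc|/r = 2(8.99×10^9)(2.567×10^-5)/(0.0608) = 7.59e6 N/C.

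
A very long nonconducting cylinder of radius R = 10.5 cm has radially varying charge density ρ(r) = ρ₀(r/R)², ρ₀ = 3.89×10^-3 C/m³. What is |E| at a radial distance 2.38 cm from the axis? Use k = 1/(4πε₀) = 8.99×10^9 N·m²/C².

|E| = 1.34×10^5 N/C

Coaxial Gaussian cylinder, radius r = 2.38 cm, length L (r < R).
Integrating ρ over the cross-section to radius r: λ_enc = (2πρ₀/R²) ∫₀^r r'^3 dr' = 2πρ₀ r^4/(4·R²) = 1.778×10^-7 C/m.
Since E is radial and uniform over the curved surface, Φ = E·2πrL = Q_enc/ε₀ = λ_enc L/ε₀.
E = 2k|λ_enc|/r = 2(8.99×10^9)(1.778×10^-7)/(0.0238) = 1.34×10^5 N/C.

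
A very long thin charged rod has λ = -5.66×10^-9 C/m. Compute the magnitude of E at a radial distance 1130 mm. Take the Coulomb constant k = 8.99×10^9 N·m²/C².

Choose a coaxial cylinder of radius r = 1130 mm (arbitrary length L) as the Gaussian surface.
Q_enc = λL, so λ_enc = -5.66×10^-9 C/m.
Since E is radial and uniform over the curved surface, Φ = E·2πrL = Q_enc/ε₀ = λ_enc L/ε₀.
E = 2k|λ_enc|/r = 2(8.99×10^9)(5.66e-9)/(1.13) = 90.1 N/C.

90.1 N/C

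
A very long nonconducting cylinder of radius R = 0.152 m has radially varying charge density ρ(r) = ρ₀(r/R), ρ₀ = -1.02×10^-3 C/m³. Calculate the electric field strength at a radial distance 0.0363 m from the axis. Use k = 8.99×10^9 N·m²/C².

E ≈ 3.33×10^5 N/C

By cylindrical symmetry E is radial; use a coaxial Gaussian cylinder of radius 0.0363 m and length L (r < R).
Integrating ρ over the cross-section to radius r: λ_enc = (2πρ₀/R) ∫₀^r r'^2 dr' = 2πρ₀ r^3/(3·R) = -6.723×10^-7 C/m.
By Gauss's law (flux through the curved wall only), E·2πrL = λ_enc L/ε₀.
E = 2k|λ_enc|/r = 2(8.99×10^9)(6.723e-7)/(0.0363) = 3.33×10^5 N/C.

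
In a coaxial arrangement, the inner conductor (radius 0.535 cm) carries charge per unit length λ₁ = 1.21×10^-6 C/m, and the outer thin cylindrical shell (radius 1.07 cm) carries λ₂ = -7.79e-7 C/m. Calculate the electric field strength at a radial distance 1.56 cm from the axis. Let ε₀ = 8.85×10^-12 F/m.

4.97×10^5 V/m

By cylindrical symmetry E is radial; use a coaxial Gaussian cylinder of radius 1.56 cm and length L (r > 1.07 cm, enclosing both).
λ_enc = λ₁ + λ₂ = (1.21×10^-6) + (-7.79e-7) = 4.31×10^-7 C/m.
Gauss's law: E·2πrL = λ_enc L/ε₀.
E = |λ_enc|/(2πε₀r) = (4.31×10^-7)/(2π·8.85×10^-12·0.0156) = 4.97×10^5 N/C.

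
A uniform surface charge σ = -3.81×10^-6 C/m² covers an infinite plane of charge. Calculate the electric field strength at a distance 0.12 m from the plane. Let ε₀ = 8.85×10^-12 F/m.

Choose a cylindrical pillbox piercing the sheet, end faces (area A) parallel to it.
Only the two end caps contribute flux: Φ = 2EA. With Q_enc = σA, Gauss's law gives E = |σ|/(2ε₀).
E = |σ|/(2ε₀) = (3.81e-6)/(2·8.85×10^-12) = 2.15×10^5 N/C.

E ≈ 2.15×10^5 N/C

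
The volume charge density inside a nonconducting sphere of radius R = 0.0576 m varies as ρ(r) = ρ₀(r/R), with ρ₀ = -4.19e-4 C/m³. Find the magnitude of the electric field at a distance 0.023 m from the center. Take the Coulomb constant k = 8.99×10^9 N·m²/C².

Symmetry ⇒ E = E(r) r̂. Gaussian sphere of radius r = 0.023 m (r < R).
Q_enc = ∫₀^r ρ(r')·4πr'² dr' = (4πρ₀/R) ∫₀^r r'^3 dr' = 4πρ₀ r^4/(4·R) = -6.395×10^-9 C.
Since E is radial and uniform over the Gaussian sphere, Φ = E·4πr² = Q_enc/ε₀.
E = k|Q_enc|/r² = (8.99×10^9)(6.395e-9)/(0.023)² = 1.09e5 N/C.

|E| = 1.09e5 N/C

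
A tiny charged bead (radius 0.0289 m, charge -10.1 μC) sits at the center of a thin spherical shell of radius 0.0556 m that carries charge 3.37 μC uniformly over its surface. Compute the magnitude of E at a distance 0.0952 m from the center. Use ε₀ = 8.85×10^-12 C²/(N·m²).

E ≈ 6.68×10^6 N/C

Take a concentric spherical Gaussian surface of radius r = 0.0952 m (r > 0.0556 m, enclosing both).
Q_enc = (-10.1 μC) + (3.37 μC) = -6.73×10^-6 C.
By Gauss's law, ∮E·dA = E·4πr² = Q_enc/ε₀.
E = |Q_enc|/(4πε₀r²) = (6.73×10^-6)/(4π·8.85×10^-12·(0.0952)²) = 6.68×10^6 N/C.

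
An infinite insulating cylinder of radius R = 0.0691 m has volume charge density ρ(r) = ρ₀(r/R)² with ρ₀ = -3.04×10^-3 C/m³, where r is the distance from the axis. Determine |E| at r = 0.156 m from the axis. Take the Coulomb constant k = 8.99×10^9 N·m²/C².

Take a coaxial cylindrical Gaussian surface of radius r = 0.156 m and length L (r > R, full charge per length enclosed).
λ_enc = 2π ∫₀^R ρ₀(r'/R)^2 r' dr' = 2πρ₀R²/4 = -2.28×10^-5 C/m.
By Gauss's law (flux through the curved wall only), E·2πrL = λ_enc L/ε₀.
E = 2k|λ_enc|/r = 2(8.99×10^9)(2.28×10^-5)/(0.156) = 2.63×10^6 N/C.

|E| ≈ 2.63×10^6 V/m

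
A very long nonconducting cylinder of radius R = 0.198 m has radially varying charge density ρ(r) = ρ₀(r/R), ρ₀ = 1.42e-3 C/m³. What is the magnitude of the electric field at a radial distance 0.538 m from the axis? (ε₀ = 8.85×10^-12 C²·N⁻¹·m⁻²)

By cylindrical symmetry E is radial; use a coaxial Gaussian cylinder of radius 0.538 m and length L (r > R, full charge per length enclosed).
λ_enc = 2π ∫₀^R ρ₀(r'/R)^1 r' dr' = 2πρ₀R²/3 = 1.166e-4 C/m.
Since E is radial and uniform over the curved surface, Φ = E·2πrL = Q_enc/ε₀ = λ_enc L/ε₀.
E = |λ_enc|/(2πε₀r) = (1.166×10^-4)/(2π·8.85×10^-12·0.538) = 3.90×10^6 N/C.

E ≈ 3.90e6 V/m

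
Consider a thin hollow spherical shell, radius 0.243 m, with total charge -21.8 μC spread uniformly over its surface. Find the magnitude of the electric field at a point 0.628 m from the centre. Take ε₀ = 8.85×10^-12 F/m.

Symmetry ⇒ E = E(r) r̂. Gaussian sphere of radius r = 0.628 m (r > 0.243 m).
The entire shell is enclosed: Q_enc = -2.18e-5 C.
Since E is radial and uniform over the Gaussian sphere, Φ = E·4πr² = Q_enc/ε₀.
E = |Q_enc|/(4πε₀r²) = (2.18×10^-5)/(4π·8.85×10^-12·(0.628)²) = 4.97e5 N/C.

|E| ≈ 4.97×10^5 N/C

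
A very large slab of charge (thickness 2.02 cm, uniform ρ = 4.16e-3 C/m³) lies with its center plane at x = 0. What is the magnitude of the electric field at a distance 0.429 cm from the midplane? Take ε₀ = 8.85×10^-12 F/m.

E = 2.02×10^6 N/C

By symmetry E is perpendicular to the slab. A Gaussian pillbox from −0.429 cm to +0.429 cm (face area A) lies entirely within the slab.
Q_enc = ρ·(2x)·A and flux = 2EA, so 2EA = 2ρxA/ε₀ ⇒ E = |ρ|x/ε₀.
E = (4.16×10^-3)(0.00429)/(8.85×10^-12) = 2.02e6 N/C.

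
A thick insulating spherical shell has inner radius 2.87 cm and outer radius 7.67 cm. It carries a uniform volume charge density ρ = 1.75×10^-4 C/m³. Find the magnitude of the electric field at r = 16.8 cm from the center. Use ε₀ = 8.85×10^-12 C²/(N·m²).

Take a concentric spherical Gaussian surface of radius r = 16.8 cm (r > 7.67 cm, enclosing the whole shell).
Q_enc = ρ·(4π/3)(b³ − a³) = (1.75×10^-4)·(4π/3)·((0.0767)³ − (0.0287)³) = 3.134×10^-7 C.
By Gauss's law, ∮E·dA = E·4πr² = Q_enc/ε₀.
E = |Q_enc|/(4πε₀r²) = (3.134e-7)/(4π·8.85×10^-12·(0.168)²) = 9.99e4 N/C.

9.99×10^4 V/m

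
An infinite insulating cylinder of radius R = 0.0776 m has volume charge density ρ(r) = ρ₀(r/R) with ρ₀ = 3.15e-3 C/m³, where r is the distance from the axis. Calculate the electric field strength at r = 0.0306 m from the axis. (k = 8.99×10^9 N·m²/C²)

Coaxial Gaussian cylinder, radius r = 0.0306 m, length L (r < R).
Integrating ρ over the cross-section to radius r: λ_enc = (2πρ₀/R) ∫₀^r r'^2 dr' = 2πρ₀ r^3/(3·R) = 2.436×10^-6 C/m.
Since E is radial and uniform over the curved surface, Φ = E·2πrL = Q_enc/ε₀ = λ_enc L/ε₀.
E = 2k|λ_enc|/r = 2(8.99×10^9)(2.436×10^-6)/(0.0306) = 1.43×10^6 N/C.

|E| ≈ 1.43×10^6 N/C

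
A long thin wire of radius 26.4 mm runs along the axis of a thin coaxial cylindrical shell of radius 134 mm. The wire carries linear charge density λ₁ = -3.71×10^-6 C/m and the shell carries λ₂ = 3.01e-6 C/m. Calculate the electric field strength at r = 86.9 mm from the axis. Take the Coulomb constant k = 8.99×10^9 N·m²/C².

By cylindrical symmetry E is radial; use a coaxial Gaussian cylinder of radius 86.9 mm and length L (between the conductors, 26.4 mm < r < 134 mm).
Only the inner wire is enclosed; the outer shell contributes nothing inside itself. λ_enc = λ₁ = -3.71e-6 C/m.
By Gauss's law (flux through the curved wall only), E·2πrL = λ_enc L/ε₀.
E = 2k|λ_enc|/r = 2(8.99×10^9)(3.71×10^-6)/(0.0869) = 7.68e5 N/C.

|E| = 7.68×10^5 N/C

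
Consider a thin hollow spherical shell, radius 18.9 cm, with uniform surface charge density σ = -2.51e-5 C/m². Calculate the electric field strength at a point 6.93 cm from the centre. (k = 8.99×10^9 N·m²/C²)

By spherical symmetry E is radial; choose a Gaussian sphere of radius r = 6.93 cm (inside the shell, r < 18.9 cm).
No charge lies within this surface, so Q_enc = 0 and Gauss's law gives E·4πr² = 0 ⇒ E = 0.

E = 0 (no enclosed charge)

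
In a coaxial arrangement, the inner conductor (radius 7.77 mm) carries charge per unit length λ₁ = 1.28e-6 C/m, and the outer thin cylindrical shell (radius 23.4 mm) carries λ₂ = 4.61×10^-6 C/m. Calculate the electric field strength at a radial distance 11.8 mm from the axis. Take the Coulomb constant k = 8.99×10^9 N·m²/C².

By cylindrical symmetry E is radial; use a coaxial Gaussian cylinder of radius 11.8 mm and length L (between the conductors, 7.77 mm < r < 23.4 mm).
The shell at 23.4 mm lies outside the Gaussian surface, so λ_enc = λ₁ = 1.28e-6 C/m.
Applying ∮E·dA = Q_enc/ε₀ with the end caps contributing no flux:
E = 2k|λ_enc|/r = 2(8.99×10^9)(1.28×10^-6)/(0.0118) = 1.95e6 N/C.

E ≈ 1.95×10^6 N/C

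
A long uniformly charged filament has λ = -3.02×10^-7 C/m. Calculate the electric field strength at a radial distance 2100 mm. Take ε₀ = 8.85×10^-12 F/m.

E = 2.59×10^3 V/m

By cylindrical symmetry E is radial; use a coaxial Gaussian cylinder of radius 2100 mm and length L.
Q_enc = λL, so λ_enc = -3.02×10^-7 C/m.
Applying ∮E·dA = Q_enc/ε₀ with the end caps contributing no flux:
E = |λ_enc|/(2πε₀r) = (3.02e-7)/(2π·8.85×10^-12·2.1) = 2.59×10^3 N/C.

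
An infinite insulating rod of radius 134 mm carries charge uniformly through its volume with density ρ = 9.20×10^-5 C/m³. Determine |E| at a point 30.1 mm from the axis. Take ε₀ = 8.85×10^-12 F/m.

|E| = 1.56e5 N/C

Choose a coaxial cylinder of radius r = 30.1 mm (arbitrary length L) as the Gaussian surface (r < R).
Charge inside radius r per length L is ρ·πr²·L, so λ_enc = ρπr² = 2.619e-7 C/m.
Since E is radial and uniform over the curved surface, Φ = E·2πrL = Q_enc/ε₀ = λ_enc L/ε₀.
E = |λ_enc|/(2πε₀r) = (2.619e-7)/(2π·8.85×10^-12·0.0301) = 1.56×10^5 N/C.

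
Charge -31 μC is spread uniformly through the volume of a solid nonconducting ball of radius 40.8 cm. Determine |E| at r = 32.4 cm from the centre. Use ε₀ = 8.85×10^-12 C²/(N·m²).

E = 1.33×10^6 V/m

By spherical symmetry E is radial; choose a Gaussian sphere of radius r = 32.4 cm (r < R).
Only the charge within r is enclosed: Q_enc = Q·(r/R)³ = (-31 μC)·(32.4 cm/40.8 cm)³ = -1.552e-5 C.
Applying ∮E·dA = Q_enc/ε₀ with Φ = E(4πr²):
E = |Q_enc|/(4πε₀r²) = (1.552e-5)/(4π·8.85×10^-12·(0.324)²) = 1.33e6 N/C.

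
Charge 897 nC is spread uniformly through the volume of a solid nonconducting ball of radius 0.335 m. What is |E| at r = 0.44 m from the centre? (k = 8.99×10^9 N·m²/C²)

|E| ≈ 4.17e4 N/C

By spherical symmetry E is radial; choose a Gaussian sphere of radius r = 0.44 m (r > R, so the entire charge is enclosed).
Q_enc = 897 nC = 8.97e-7 C.
Since E is radial and uniform over the Gaussian sphere, Φ = E·4πr² = Q_enc/ε₀.
E = k|Q_enc|/r² = (8.99×10^9)(8.97e-7)/(0.44)² = 4.17×10^4 N/C.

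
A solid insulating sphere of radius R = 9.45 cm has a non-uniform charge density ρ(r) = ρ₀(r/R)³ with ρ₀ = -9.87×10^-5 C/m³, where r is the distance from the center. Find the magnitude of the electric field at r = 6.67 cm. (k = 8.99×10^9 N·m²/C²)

By spherical symmetry E is radial; choose a Gaussian sphere of radius r = 6.67 cm (r < R).
Integrate the density: Q_enc = 4π ∫₀^r ρ₀(r'/R)^3 r'² dr' = 4πρ₀ r^6/(6·R³) = -2.157×10^-8 C.
By Gauss's law, ∮E·dA = E·4πr² = Q_enc/ε₀.
E = k|Q_enc|/r² = (8.99×10^9)(2.157×10^-8)/(0.0667)² = 4.36×10^4 N/C.

|E| = 4.36×10^4 V/m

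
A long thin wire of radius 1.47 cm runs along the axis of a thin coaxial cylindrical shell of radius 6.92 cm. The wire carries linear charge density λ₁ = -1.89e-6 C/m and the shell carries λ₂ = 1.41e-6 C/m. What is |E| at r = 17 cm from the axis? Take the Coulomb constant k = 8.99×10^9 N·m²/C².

Coaxial Gaussian cylinder, radius r = 17 cm, length L (r > 6.92 cm, enclosing both).
λ_enc = λ₁ + λ₂ = (-1.89×10^-6) + (1.41×10^-6) = -4.80e-7 C/m.
Since E is radial and uniform over the curved surface, Φ = E·2πrL = Q_enc/ε₀ = λ_enc L/ε₀.
E = 2k|λ_enc|/r = 2(8.99×10^9)(4.80×10^-7)/(0.17) = 5.08e4 N/C.

E = 5.08×10^4 N/C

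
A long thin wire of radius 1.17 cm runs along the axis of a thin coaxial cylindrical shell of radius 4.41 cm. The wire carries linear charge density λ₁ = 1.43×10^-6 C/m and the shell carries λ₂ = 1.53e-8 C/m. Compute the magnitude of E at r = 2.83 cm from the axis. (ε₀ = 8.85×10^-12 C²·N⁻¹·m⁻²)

E ≈ 9.09×10^5 N/C

Coaxial Gaussian cylinder, radius r = 2.83 cm, length L (between the conductors, 1.17 cm < r < 4.41 cm).
The shell at 4.41 cm lies outside the Gaussian surface, so λ_enc = λ₁ = 1.43×10^-6 C/m.
Gauss's law: E·2πrL = λ_enc L/ε₀.
E = |λ_enc|/(2πε₀r) = (1.43×10^-6)/(2π·8.85×10^-12·0.0283) = 9.09×10^5 N/C.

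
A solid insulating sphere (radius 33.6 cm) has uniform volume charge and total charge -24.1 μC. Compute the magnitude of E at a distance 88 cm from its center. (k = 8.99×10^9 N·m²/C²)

Take a concentric spherical Gaussian surface of radius r = 88 cm (r > R, so the entire charge is enclosed).
Q_enc = -24.1 μC = -2.41×10^-5 C.
By Gauss's law, ∮E·dA = E·4πr² = Q_enc/ε₀.
E = k|Q_enc|/r² = (8.99×10^9)(2.41e-5)/(0.88)² = 2.80×10^5 N/C.

|E| = 2.80e5 N/C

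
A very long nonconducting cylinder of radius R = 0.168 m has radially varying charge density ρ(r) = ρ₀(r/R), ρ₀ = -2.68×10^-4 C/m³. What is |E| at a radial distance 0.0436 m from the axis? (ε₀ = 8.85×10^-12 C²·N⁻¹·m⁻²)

Take a coaxial cylindrical Gaussian surface of radius r = 0.0436 m and length L (r < R).
Integrating ρ over the cross-section to radius r: λ_enc = (2πρ₀/R) ∫₀^r r'^2 dr' = 2πρ₀ r^3/(3·R) = -2.769e-7 C/m.
Since E is radial and uniform over the curved surface, Φ = E·2πrL = Q_enc/ε₀ = λ_enc L/ε₀.
E = |λ_enc|/(2πε₀r) = (2.769×10^-7)/(2π·8.85×10^-12·0.0436) = 1.14×10^5 N/C.

E ≈ 1.14e5 N/C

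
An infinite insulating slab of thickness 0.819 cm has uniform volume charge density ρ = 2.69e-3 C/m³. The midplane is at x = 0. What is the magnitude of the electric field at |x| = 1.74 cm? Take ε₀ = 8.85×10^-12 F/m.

|E| ≈ 1.24e6 N/C

The point |x| = 1.74 cm lies outside the slab (half-thickness 0.004095 m). A symmetric pillbox spanning the full slab encloses Q_enc = ρ·d·A.
Flux = 2EA ⇒ E = |ρ|d/(2ε₀), independent of distance outside.
E = (2.69×10^-3)(0.00819)/(2·8.85×10^-12) = 1.24×10^6 N/C.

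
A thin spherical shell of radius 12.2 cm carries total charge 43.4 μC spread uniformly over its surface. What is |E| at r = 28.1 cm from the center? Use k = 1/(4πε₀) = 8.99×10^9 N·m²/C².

|E| = 4.94e6 N/C

Symmetry ⇒ E = E(r) r̂. Gaussian sphere of radius r = 28.1 cm (r > 12.2 cm).
The entire shell is enclosed: Q_enc = 4.34e-5 C.
By Gauss's law, ∮E·dA = E·4πr² = Q_enc/ε₀.
E = k|Q_enc|/r² = (8.99×10^9)(4.34×10^-5)/(0.281)² = 4.94×10^6 N/C.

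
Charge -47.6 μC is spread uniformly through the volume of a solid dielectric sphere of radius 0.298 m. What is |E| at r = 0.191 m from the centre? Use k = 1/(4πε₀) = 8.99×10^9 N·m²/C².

By spherical symmetry E is radial; choose a Gaussian sphere of radius r = 0.191 m (r < R).
Only the charge within r is enclosed: Q_enc = Q·(r/R)³ = (-47.6 μC)·(0.191 m/0.298 m)³ = -1.253×10^-5 C.
Gauss's law: E·4πr² = Q_enc/ε₀.
E = k|Q_enc|/r² = (8.99×10^9)(1.253e-5)/(0.191)² = 3.09e6 N/C.

3.09×10^6 V/m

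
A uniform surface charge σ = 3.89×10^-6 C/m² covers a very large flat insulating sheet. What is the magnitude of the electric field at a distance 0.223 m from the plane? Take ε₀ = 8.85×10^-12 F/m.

E = 2.20×10^5 V/m

Choose a cylindrical pillbox piercing the sheet, end faces (area A) parallel to it.
Only the two end caps contribute flux: Φ = 2EA. With Q_enc = σA, Gauss's law gives E = |σ|/(2ε₀).
E = |σ|/(2ε₀) = (3.89e-6)/(2·8.85×10^-12) = 2.20×10^5 N/C.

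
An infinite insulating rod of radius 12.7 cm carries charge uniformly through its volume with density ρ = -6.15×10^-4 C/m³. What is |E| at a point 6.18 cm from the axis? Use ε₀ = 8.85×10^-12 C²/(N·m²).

E = 2.15×10^6 N/C

By cylindrical symmetry E is radial; use a coaxial Gaussian cylinder of radius 6.18 cm and length L (r < R).
Charge inside radius r per length L is ρ·πr²·L, so λ_enc = ρπr² = -7.379×10^-6 C/m.
Applying ∮E·dA = Q_enc/ε₀ with the end caps contributing no flux:
E = |λ_enc|/(2πε₀r) = (7.379e-6)/(2π·8.85×10^-12·0.0618) = 2.15×10^6 N/C.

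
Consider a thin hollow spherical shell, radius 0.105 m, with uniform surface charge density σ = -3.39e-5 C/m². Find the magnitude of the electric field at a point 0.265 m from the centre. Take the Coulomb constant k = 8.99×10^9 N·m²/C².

6.01×10^5 N/C

Take a concentric spherical Gaussian surface of radius r = 0.265 m (r > 0.105 m).
The entire shell is enclosed: Q_enc = σ·4πR² = (-3.39×10^-5)·4π·(0.105)² = -4.697×10^-6 C.
Since E is radial and uniform over the Gaussian sphere, Φ = E·4πr² = Q_enc/ε₀.
E = k|Q_enc|/r² = (8.99×10^9)(4.697×10^-6)/(0.265)² = 6.01×10^5 N/C.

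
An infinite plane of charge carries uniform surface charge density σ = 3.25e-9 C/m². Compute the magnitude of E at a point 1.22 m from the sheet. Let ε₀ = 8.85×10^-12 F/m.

By planar symmetry E is perpendicular to the sheet and uniform; use a Gaussian pillbox with flat faces of area A on each side of the sheet.
Flux Φ = 2EA and Q_enc = σA, so 2EA = σA/ε₀ ⇒ E = |σ|/(2ε₀), independent of distance.
E = |σ|/(2ε₀) = (3.25×10^-9)/(2·8.85×10^-12) = 184 N/C.

184 N/C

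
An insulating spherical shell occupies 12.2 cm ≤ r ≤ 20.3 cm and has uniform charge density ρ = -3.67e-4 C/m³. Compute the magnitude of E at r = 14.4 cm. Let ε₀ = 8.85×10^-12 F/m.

Symmetry ⇒ E = E(r) r̂. Gaussian sphere of radius r = 14.4 cm (within the shell material, 12.2 cm < r < 20.3 cm).
Enclosed charge is the volume from a to r: Q_enc = (4π/3)ρ(r³ − a³) = -1.799×10^-6 C.
Applying ∮E·dA = Q_enc/ε₀ with Φ = E(4πr²):
E = |Q_enc|/(4πε₀r²) = (1.799×10^-6)/(4π·8.85×10^-12·(0.144)²) = 7.80e5 N/C.

E = 7.80×10^5 N/C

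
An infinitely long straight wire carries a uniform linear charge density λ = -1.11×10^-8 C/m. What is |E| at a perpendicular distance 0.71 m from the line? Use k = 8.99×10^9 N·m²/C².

|E| = 281 N/C

Choose a coaxial cylinder of radius r = 0.71 m (arbitrary length L) as the Gaussian surface.
Q_enc = λL, so λ_enc = -1.11×10^-8 C/m.
Applying ∮E·dA = Q_enc/ε₀ with the end caps contributing no flux:
E = 2k|λ_enc|/r = 2(8.99×10^9)(1.11e-8)/(0.71) = 281 N/C.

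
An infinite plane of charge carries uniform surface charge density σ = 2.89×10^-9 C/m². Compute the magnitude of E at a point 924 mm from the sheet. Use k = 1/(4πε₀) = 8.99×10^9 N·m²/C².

|E| = 163 N/C

By planar symmetry E is perpendicular to the sheet and uniform; use a Gaussian pillbox with flat faces of area A on each side of the sheet.
Flux Φ = 2EA and Q_enc = σA, so 2EA = σA/ε₀ ⇒ E = |σ|/(2ε₀), independent of distance.
E = 2πk|σ| = 2π(8.99×10^9)(2.89×10^-9) = 163 N/C.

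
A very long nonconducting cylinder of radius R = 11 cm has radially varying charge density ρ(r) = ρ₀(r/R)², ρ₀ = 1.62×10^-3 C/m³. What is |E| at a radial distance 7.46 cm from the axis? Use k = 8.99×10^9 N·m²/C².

1.57×10^6 N/C

By cylindrical symmetry E is radial; use a coaxial Gaussian cylinder of radius 7.46 cm and length L (r < R).
λ_enc = ∫₀^r ρ(r')·2πr' dr' = (2πρ₀/R²)·r^4/4 = 6.513×10^-6 C/m.
Since E is radial and uniform over the curved surface, Φ = E·2πrL = Q_enc/ε₀ = λ_enc L/ε₀.
E = 2k|λ_enc|/r = 2(8.99×10^9)(6.513×10^-6)/(0.0746) = 1.57×10^6 N/C.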